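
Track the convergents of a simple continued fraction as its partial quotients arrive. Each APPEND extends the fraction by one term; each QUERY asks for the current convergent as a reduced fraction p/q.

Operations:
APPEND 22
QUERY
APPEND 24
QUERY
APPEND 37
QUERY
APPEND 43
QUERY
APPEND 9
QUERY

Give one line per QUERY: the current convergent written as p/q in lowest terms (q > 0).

APPEND 22: p_0 = 22·1 + 0 = 22, q_0 = 22·0 + 1 = 1 → 22/1
APPEND 24: p_1 = 24·22 + 1 = 529, q_1 = 24·1 + 0 = 24 → 529/24
APPEND 37: p_2 = 37·529 + 22 = 19595, q_2 = 37·24 + 1 = 889 → 19595/889
APPEND 43: p_3 = 43·19595 + 529 = 843114, q_3 = 43·889 + 24 = 38251 → 843114/38251
APPEND 9: p_4 = 9·843114 + 19595 = 7607621, q_4 = 9·38251 + 889 = 345148 → 7607621/345148

22/1
529/24
19595/889
843114/38251
7607621/345148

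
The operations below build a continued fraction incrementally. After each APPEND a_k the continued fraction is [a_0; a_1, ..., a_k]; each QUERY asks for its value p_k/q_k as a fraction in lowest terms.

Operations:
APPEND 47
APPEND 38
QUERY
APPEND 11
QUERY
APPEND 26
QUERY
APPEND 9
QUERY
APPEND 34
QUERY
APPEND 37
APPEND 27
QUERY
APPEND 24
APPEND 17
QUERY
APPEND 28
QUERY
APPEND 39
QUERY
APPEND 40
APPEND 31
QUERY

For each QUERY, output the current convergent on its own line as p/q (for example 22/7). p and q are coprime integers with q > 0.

1787/38
19704/419
514091/10932
4646523/98807
158495873/3370370
158621329121/3373037789
64975896505497/1381694098150
1823137883046644/38768512457633
71167353335324613/1513353679945837
88375202763512290697/1879273740698970340

APPEND 47: p_0 = 47·1 + 0 = 47, q_0 = 47·0 + 1 = 1 → 47/1
APPEND 38: p_1 = 38·47 + 1 = 1787, q_1 = 38·1 + 0 = 38 → 1787/38
APPEND 11: p_2 = 11·1787 + 47 = 19704, q_2 = 11·38 + 1 = 419 → 19704/419
APPEND 26: p_3 = 26·19704 + 1787 = 514091, q_3 = 26·419 + 38 = 10932 → 514091/10932
APPEND 9: p_4 = 9·514091 + 19704 = 4646523, q_4 = 9·10932 + 419 = 98807 → 4646523/98807
APPEND 34: p_5 = 34·4646523 + 514091 = 158495873, q_5 = 34·98807 + 10932 = 3370370 → 158495873/3370370
APPEND 37: p_6 = 37·158495873 + 4646523 = 5868993824, q_6 = 37·3370370 + 98807 = 124802497 → 5868993824/124802497
APPEND 27: p_7 = 27·5868993824 + 158495873 = 158621329121, q_7 = 27·124802497 + 3370370 = 3373037789 → 158621329121/3373037789
APPEND 24: p_8 = 24·158621329121 + 5868993824 = 3812780892728, q_8 = 24·3373037789 + 124802497 = 81077709433 → 3812780892728/81077709433
APPEND 17: p_9 = 17·3812780892728 + 158621329121 = 64975896505497, q_9 = 17·81077709433 + 3373037789 = 1381694098150 → 64975896505497/1381694098150
APPEND 28: p_10 = 28·64975896505497 + 3812780892728 = 1823137883046644, q_10 = 28·1381694098150 + 81077709433 = 38768512457633 → 1823137883046644/38768512457633
APPEND 39: p_11 = 39·1823137883046644 + 64975896505497 = 71167353335324613, q_11 = 39·38768512457633 + 1381694098150 = 1513353679945837 → 71167353335324613/1513353679945837
APPEND 40: p_12 = 40·71167353335324613 + 1823137883046644 = 2848517271296031164, q_12 = 40·1513353679945837 + 38768512457633 = 60572915710291113 → 2848517271296031164/60572915710291113
APPEND 31: p_13 = 31·2848517271296031164 + 71167353335324613 = 88375202763512290697, q_13 = 31·60572915710291113 + 1513353679945837 = 1879273740698970340 → 88375202763512290697/1879273740698970340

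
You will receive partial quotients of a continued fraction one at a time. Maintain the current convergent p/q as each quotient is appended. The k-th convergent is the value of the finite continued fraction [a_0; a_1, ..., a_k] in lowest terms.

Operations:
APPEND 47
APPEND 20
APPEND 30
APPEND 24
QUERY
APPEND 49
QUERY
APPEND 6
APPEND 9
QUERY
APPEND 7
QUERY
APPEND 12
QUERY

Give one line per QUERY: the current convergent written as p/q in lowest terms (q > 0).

679589/14444
33328138/708357
1839163891/39089631
13074795654/277892003
158736711739/3373793667

APPEND 47: p_0 = 47·1 + 0 = 47, q_0 = 47·0 + 1 = 1 → 47/1
APPEND 20: p_1 = 20·47 + 1 = 941, q_1 = 20·1 + 0 = 20 → 941/20
APPEND 30: p_2 = 30·941 + 47 = 28277, q_2 = 30·20 + 1 = 601 → 28277/601
APPEND 24: p_3 = 24·28277 + 941 = 679589, q_3 = 24·601 + 20 = 14444 → 679589/14444
APPEND 49: p_4 = 49·679589 + 28277 = 33328138, q_4 = 49·14444 + 601 = 708357 → 33328138/708357
APPEND 6: p_5 = 6·33328138 + 679589 = 200648417, q_5 = 6·708357 + 14444 = 4264586 → 200648417/4264586
APPEND 9: p_6 = 9·200648417 + 33328138 = 1839163891, q_6 = 9·4264586 + 708357 = 39089631 → 1839163891/39089631
APPEND 7: p_7 = 7·1839163891 + 200648417 = 13074795654, q_7 = 7·39089631 + 4264586 = 277892003 → 13074795654/277892003
APPEND 12: p_8 = 12·13074795654 + 1839163891 = 158736711739, q_8 = 12·277892003 + 39089631 = 3373793667 → 158736711739/3373793667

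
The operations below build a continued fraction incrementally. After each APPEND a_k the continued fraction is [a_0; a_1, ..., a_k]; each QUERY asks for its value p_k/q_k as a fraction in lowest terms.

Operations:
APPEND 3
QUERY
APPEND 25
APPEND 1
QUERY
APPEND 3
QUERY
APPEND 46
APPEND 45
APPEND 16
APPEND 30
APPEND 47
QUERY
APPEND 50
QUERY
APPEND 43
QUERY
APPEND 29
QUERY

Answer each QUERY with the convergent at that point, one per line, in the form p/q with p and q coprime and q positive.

3/1
79/26
313/103
14765600741/4858970913
738593976578/243051854893
31774306593595/10456088731312
922193485190833/303469625062941

APPEND 3: p_0 = 3·1 + 0 = 3, q_0 = 3·0 + 1 = 1 → 3/1
APPEND 25: p_1 = 25·3 + 1 = 76, q_1 = 25·1 + 0 = 25 → 76/25
APPEND 1: p_2 = 1·76 + 3 = 79, q_2 = 1·25 + 1 = 26 → 79/26
APPEND 3: p_3 = 3·79 + 76 = 313, q_3 = 3·26 + 25 = 103 → 313/103
APPEND 46: p_4 = 46·313 + 79 = 14477, q_4 = 46·103 + 26 = 4764 → 14477/4764
APPEND 45: p_5 = 45·14477 + 313 = 651778, q_5 = 45·4764 + 103 = 214483 → 651778/214483
APPEND 16: p_6 = 16·651778 + 14477 = 10442925, q_6 = 16·214483 + 4764 = 3436492 → 10442925/3436492
APPEND 30: p_7 = 30·10442925 + 651778 = 313939528, q_7 = 30·3436492 + 214483 = 103309243 → 313939528/103309243
APPEND 47: p_8 = 47·313939528 + 10442925 = 14765600741, q_8 = 47·103309243 + 3436492 = 4858970913 → 14765600741/4858970913
APPEND 50: p_9 = 50·14765600741 + 313939528 = 738593976578, q_9 = 50·4858970913 + 103309243 = 243051854893 → 738593976578/243051854893
APPEND 43: p_10 = 43·738593976578 + 14765600741 = 31774306593595, q_10 = 43·243051854893 + 4858970913 = 10456088731312 → 31774306593595/10456088731312
APPEND 29: p_11 = 29·31774306593595 + 738593976578 = 922193485190833, q_11 = 29·10456088731312 + 243051854893 = 303469625062941 → 922193485190833/303469625062941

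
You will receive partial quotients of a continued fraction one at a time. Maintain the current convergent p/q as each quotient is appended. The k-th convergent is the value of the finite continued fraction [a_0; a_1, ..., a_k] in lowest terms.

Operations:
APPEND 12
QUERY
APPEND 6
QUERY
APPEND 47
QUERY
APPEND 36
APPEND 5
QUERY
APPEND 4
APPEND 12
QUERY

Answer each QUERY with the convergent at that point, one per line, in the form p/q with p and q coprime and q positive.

12/1
73/6
3443/283
623548/51253
32042104/2633725

APPEND 12: p_0 = 12·1 + 0 = 12, q_0 = 12·0 + 1 = 1 → 12/1
APPEND 6: p_1 = 6·12 + 1 = 73, q_1 = 6·1 + 0 = 6 → 73/6
APPEND 47: p_2 = 47·73 + 12 = 3443, q_2 = 47·6 + 1 = 283 → 3443/283
APPEND 36: p_3 = 36·3443 + 73 = 124021, q_3 = 36·283 + 6 = 10194 → 124021/10194
APPEND 5: p_4 = 5·124021 + 3443 = 623548, q_4 = 5·10194 + 283 = 51253 → 623548/51253
APPEND 4: p_5 = 4·623548 + 124021 = 2618213, q_5 = 4·51253 + 10194 = 215206 → 2618213/215206
APPEND 12: p_6 = 12·2618213 + 623548 = 32042104, q_6 = 12·215206 + 51253 = 2633725 → 32042104/2633725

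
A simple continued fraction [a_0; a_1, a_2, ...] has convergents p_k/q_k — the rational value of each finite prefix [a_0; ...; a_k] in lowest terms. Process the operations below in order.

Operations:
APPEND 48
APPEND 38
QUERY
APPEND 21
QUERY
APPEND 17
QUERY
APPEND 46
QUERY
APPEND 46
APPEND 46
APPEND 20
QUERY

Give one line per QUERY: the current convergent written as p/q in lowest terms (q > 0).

1825/38
38373/799
654166/13621
30130009/627365
1277693048360/26604037831

APPEND 48: p_0 = 48·1 + 0 = 48, q_0 = 48·0 + 1 = 1 → 48/1
APPEND 38: p_1 = 38·48 + 1 = 1825, q_1 = 38·1 + 0 = 38 → 1825/38
APPEND 21: p_2 = 21·1825 + 48 = 38373, q_2 = 21·38 + 1 = 799 → 38373/799
APPEND 17: p_3 = 17·38373 + 1825 = 654166, q_3 = 17·799 + 38 = 13621 → 654166/13621
APPEND 46: p_4 = 46·654166 + 38373 = 30130009, q_4 = 46·13621 + 799 = 627365 → 30130009/627365
APPEND 46: p_5 = 46·30130009 + 654166 = 1386634580, q_5 = 46·627365 + 13621 = 28872411 → 1386634580/28872411
APPEND 46: p_6 = 46·1386634580 + 30130009 = 63815320689, q_6 = 46·28872411 + 627365 = 1328758271 → 63815320689/1328758271
APPEND 20: p_7 = 20·63815320689 + 1386634580 = 1277693048360, q_7 = 20·1328758271 + 28872411 = 26604037831 → 1277693048360/26604037831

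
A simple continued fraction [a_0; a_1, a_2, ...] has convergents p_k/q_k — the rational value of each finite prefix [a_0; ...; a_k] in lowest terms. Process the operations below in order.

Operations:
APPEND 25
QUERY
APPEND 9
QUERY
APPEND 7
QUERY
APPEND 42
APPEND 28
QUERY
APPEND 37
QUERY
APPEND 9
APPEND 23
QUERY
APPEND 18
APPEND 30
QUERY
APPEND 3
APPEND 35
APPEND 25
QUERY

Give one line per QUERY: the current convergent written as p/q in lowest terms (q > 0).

APPEND 25: p_0 = 25·1 + 0 = 25, q_0 = 25·0 + 1 = 1 → 25/1
APPEND 9: p_1 = 9·25 + 1 = 226, q_1 = 9·1 + 0 = 9 → 226/9
APPEND 7: p_2 = 7·226 + 25 = 1607, q_2 = 7·9 + 1 = 64 → 1607/64
APPEND 42: p_3 = 42·1607 + 226 = 67720, q_3 = 42·64 + 9 = 2697 → 67720/2697
APPEND 28: p_4 = 28·67720 + 1607 = 1897767, q_4 = 28·2697 + 64 = 75580 → 1897767/75580
APPEND 37: p_5 = 37·1897767 + 67720 = 70285099, q_5 = 37·75580 + 2697 = 2799157 → 70285099/2799157
APPEND 9: p_6 = 9·70285099 + 1897767 = 634463658, q_6 = 9·2799157 + 75580 = 25267993 → 634463658/25267993
APPEND 23: p_7 = 23·634463658 + 70285099 = 14662949233, q_7 = 23·25267993 + 2799157 = 583962996 → 14662949233/583962996
APPEND 18: p_8 = 18·14662949233 + 634463658 = 264567549852, q_8 = 18·583962996 + 25267993 = 10536601921 → 264567549852/10536601921
APPEND 30: p_9 = 30·264567549852 + 14662949233 = 7951689444793, q_9 = 30·10536601921 + 583962996 = 316682020626 → 7951689444793/316682020626
APPEND 3: p_10 = 3·7951689444793 + 264567549852 = 24119635884231, q_10 = 3·316682020626 + 10536601921 = 960582663799 → 24119635884231/960582663799
APPEND 35: p_11 = 35·24119635884231 + 7951689444793 = 852138945392878, q_11 = 35·960582663799 + 316682020626 = 33937075253591 → 852138945392878/33937075253591
APPEND 25: p_12 = 25·852138945392878 + 24119635884231 = 21327593270706181, q_12 = 25·33937075253591 + 960582663799 = 849387464003574 → 21327593270706181/849387464003574

25/1
226/9
1607/64
1897767/75580
70285099/2799157
14662949233/583962996
7951689444793/316682020626
21327593270706181/849387464003574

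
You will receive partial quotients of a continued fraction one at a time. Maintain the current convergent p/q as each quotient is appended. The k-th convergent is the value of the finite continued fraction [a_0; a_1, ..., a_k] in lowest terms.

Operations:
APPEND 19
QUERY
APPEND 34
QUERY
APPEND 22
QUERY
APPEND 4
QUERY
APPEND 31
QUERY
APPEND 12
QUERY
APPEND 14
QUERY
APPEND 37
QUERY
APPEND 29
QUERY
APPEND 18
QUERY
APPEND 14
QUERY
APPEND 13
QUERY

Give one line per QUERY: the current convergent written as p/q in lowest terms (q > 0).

APPEND 19: p_0 = 19·1 + 0 = 19, q_0 = 19·0 + 1 = 1 → 19/1
APPEND 34: p_1 = 34·19 + 1 = 647, q_1 = 34·1 + 0 = 34 → 647/34
APPEND 22: p_2 = 22·647 + 19 = 14253, q_2 = 22·34 + 1 = 749 → 14253/749
APPEND 4: p_3 = 4·14253 + 647 = 57659, q_3 = 4·749 + 34 = 3030 → 57659/3030
APPEND 31: p_4 = 31·57659 + 14253 = 1801682, q_4 = 31·3030 + 749 = 94679 → 1801682/94679
APPEND 12: p_5 = 12·1801682 + 57659 = 21677843, q_5 = 12·94679 + 3030 = 1139178 → 21677843/1139178
APPEND 14: p_6 = 14·21677843 + 1801682 = 305291484, q_6 = 14·1139178 + 94679 = 16043171 → 305291484/16043171
APPEND 37: p_7 = 37·305291484 + 21677843 = 11317462751, q_7 = 37·16043171 + 1139178 = 594736505 → 11317462751/594736505
APPEND 29: p_8 = 29·11317462751 + 305291484 = 328511711263, q_8 = 29·594736505 + 16043171 = 17263401816 → 328511711263/17263401816
APPEND 18: p_9 = 18·328511711263 + 11317462751 = 5924528265485, q_9 = 18·17263401816 + 594736505 = 311335969193 → 5924528265485/311335969193
APPEND 14: p_10 = 14·5924528265485 + 328511711263 = 83271907428053, q_10 = 14·311335969193 + 17263401816 = 4375966970518 → 83271907428053/4375966970518
APPEND 13: p_11 = 13·83271907428053 + 5924528265485 = 1088459324830174, q_11 = 13·4375966970518 + 311335969193 = 57198906585927 → 1088459324830174/57198906585927

19/1
647/34
14253/749
57659/3030
1801682/94679
21677843/1139178
305291484/16043171
11317462751/594736505
328511711263/17263401816
5924528265485/311335969193
83271907428053/4375966970518
1088459324830174/57198906585927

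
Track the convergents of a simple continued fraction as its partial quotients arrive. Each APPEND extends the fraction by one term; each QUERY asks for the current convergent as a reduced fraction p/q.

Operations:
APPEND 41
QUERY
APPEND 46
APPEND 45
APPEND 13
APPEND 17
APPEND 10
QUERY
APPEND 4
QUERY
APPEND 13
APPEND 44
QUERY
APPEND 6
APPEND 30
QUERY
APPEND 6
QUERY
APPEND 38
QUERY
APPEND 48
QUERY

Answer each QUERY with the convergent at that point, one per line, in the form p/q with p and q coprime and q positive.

APPEND 41: p_0 = 41·1 + 0 = 41, q_0 = 41·0 + 1 = 1 → 41/1
APPEND 46: p_1 = 46·41 + 1 = 1887, q_1 = 46·1 + 0 = 46 → 1887/46
APPEND 45: p_2 = 45·1887 + 41 = 84956, q_2 = 45·46 + 1 = 2071 → 84956/2071
APPEND 13: p_3 = 13·84956 + 1887 = 1106315, q_3 = 13·2071 + 46 = 26969 → 1106315/26969
APPEND 17: p_4 = 17·1106315 + 84956 = 18892311, q_4 = 17·26969 + 2071 = 460544 → 18892311/460544
APPEND 10: p_5 = 10·18892311 + 1106315 = 190029425, q_5 = 10·460544 + 26969 = 4632409 → 190029425/4632409
APPEND 4: p_6 = 4·190029425 + 18892311 = 779010011, q_6 = 4·4632409 + 460544 = 18990180 → 779010011/18990180
APPEND 13: p_7 = 13·779010011 + 190029425 = 10317159568, q_7 = 13·18990180 + 4632409 = 251504749 → 10317159568/251504749
APPEND 44: p_8 = 44·10317159568 + 779010011 = 454734031003, q_8 = 44·251504749 + 18990180 = 11085199136 → 454734031003/11085199136
APPEND 6: p_9 = 6·454734031003 + 10317159568 = 2738721345586, q_9 = 6·11085199136 + 251504749 = 66762699565 → 2738721345586/66762699565
APPEND 30: p_10 = 30·2738721345586 + 454734031003 = 82616374398583, q_10 = 30·66762699565 + 11085199136 = 2013966186086 → 82616374398583/2013966186086
APPEND 6: p_11 = 6·82616374398583 + 2738721345586 = 498436967737084, q_11 = 6·2013966186086 + 66762699565 = 12150559816081 → 498436967737084/12150559816081
APPEND 38: p_12 = 38·498436967737084 + 82616374398583 = 19023221148407775, q_12 = 38·12150559816081 + 2013966186086 = 463735239197164 → 19023221148407775/463735239197164
APPEND 48: p_13 = 48·19023221148407775 + 498436967737084 = 913613052091310284, q_13 = 48·463735239197164 + 12150559816081 = 22271442041279953 → 913613052091310284/22271442041279953

41/1
190029425/4632409
779010011/18990180
454734031003/11085199136
82616374398583/2013966186086
498436967737084/12150559816081
19023221148407775/463735239197164
913613052091310284/22271442041279953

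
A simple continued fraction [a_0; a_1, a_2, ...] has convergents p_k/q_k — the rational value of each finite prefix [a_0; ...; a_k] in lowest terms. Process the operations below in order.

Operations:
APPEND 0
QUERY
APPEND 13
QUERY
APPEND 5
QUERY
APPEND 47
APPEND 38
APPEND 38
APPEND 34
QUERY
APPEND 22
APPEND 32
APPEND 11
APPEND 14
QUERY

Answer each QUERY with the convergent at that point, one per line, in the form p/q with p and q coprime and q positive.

0/1
1/13
5/66
11610113/153243658
1273968191419/16815301093856

APPEND 0: p_0 = 0·1 + 0 = 0, q_0 = 0·0 + 1 = 1 → 0/1
APPEND 13: p_1 = 13·0 + 1 = 1, q_1 = 13·1 + 0 = 13 → 1/13
APPEND 5: p_2 = 5·1 + 0 = 5, q_2 = 5·13 + 1 = 66 → 5/66
APPEND 47: p_3 = 47·5 + 1 = 236, q_3 = 47·66 + 13 = 3115 → 236/3115
APPEND 38: p_4 = 38·236 + 5 = 8973, q_4 = 38·3115 + 66 = 118436 → 8973/118436
APPEND 38: p_5 = 38·8973 + 236 = 341210, q_5 = 38·118436 + 3115 = 4503683 → 341210/4503683
APPEND 34: p_6 = 34·341210 + 8973 = 11610113, q_6 = 34·4503683 + 118436 = 153243658 → 11610113/153243658
APPEND 22: p_7 = 22·11610113 + 341210 = 255763696, q_7 = 22·153243658 + 4503683 = 3375864159 → 255763696/3375864159
APPEND 32: p_8 = 32·255763696 + 11610113 = 8196048385, q_8 = 32·3375864159 + 153243658 = 108180896746 → 8196048385/108180896746
APPEND 11: p_9 = 11·8196048385 + 255763696 = 90412295931, q_9 = 11·108180896746 + 3375864159 = 1193365728365 → 90412295931/1193365728365
APPEND 14: p_10 = 14·90412295931 + 8196048385 = 1273968191419, q_10 = 14·1193365728365 + 108180896746 = 16815301093856 → 1273968191419/16815301093856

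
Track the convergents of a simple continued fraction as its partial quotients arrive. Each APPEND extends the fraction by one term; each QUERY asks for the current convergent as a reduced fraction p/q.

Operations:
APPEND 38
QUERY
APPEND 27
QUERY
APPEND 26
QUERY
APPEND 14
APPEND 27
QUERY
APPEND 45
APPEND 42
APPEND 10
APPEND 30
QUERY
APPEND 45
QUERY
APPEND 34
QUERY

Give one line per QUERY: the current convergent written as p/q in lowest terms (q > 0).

APPEND 38: p_0 = 38·1 + 0 = 38, q_0 = 38·0 + 1 = 1 → 38/1
APPEND 27: p_1 = 27·38 + 1 = 1027, q_1 = 27·1 + 0 = 27 → 1027/27
APPEND 26: p_2 = 26·1027 + 38 = 26740, q_2 = 26·27 + 1 = 703 → 26740/703
APPEND 14: p_3 = 14·26740 + 1027 = 375387, q_3 = 14·703 + 27 = 9869 → 375387/9869
APPEND 27: p_4 = 27·375387 + 26740 = 10162189, q_4 = 27·9869 + 703 = 267166 → 10162189/267166
APPEND 45: p_5 = 45·10162189 + 375387 = 457673892, q_5 = 45·267166 + 9869 = 12032339 → 457673892/12032339
APPEND 42: p_6 = 42·457673892 + 10162189 = 19232465653, q_6 = 42·12032339 + 267166 = 505625404 → 19232465653/505625404
APPEND 10: p_7 = 10·19232465653 + 457673892 = 192782330422, q_7 = 10·505625404 + 12032339 = 5068286379 → 192782330422/5068286379
APPEND 30: p_8 = 30·192782330422 + 19232465653 = 5802702378313, q_8 = 30·5068286379 + 505625404 = 152554216774 → 5802702378313/152554216774
APPEND 45: p_9 = 45·5802702378313 + 192782330422 = 261314389354507, q_9 = 45·152554216774 + 5068286379 = 6870008041209 → 261314389354507/6870008041209
APPEND 34: p_10 = 34·261314389354507 + 5802702378313 = 8890491940431551, q_10 = 34·6870008041209 + 152554216774 = 233732827617880 → 8890491940431551/233732827617880

38/1
1027/27
26740/703
10162189/267166
5802702378313/152554216774
261314389354507/6870008041209
8890491940431551/233732827617880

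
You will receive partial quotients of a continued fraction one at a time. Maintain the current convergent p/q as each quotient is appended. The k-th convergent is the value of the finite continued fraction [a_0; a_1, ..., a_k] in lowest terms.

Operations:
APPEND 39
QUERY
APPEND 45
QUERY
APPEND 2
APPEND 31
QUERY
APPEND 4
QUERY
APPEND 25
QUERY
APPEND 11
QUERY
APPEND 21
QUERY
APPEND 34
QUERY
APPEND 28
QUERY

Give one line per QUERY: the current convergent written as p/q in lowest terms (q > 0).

APPEND 39: p_0 = 39·1 + 0 = 39, q_0 = 39·0 + 1 = 1 → 39/1
APPEND 45: p_1 = 45·39 + 1 = 1756, q_1 = 45·1 + 0 = 45 → 1756/45
APPEND 2: p_2 = 2·1756 + 39 = 3551, q_2 = 2·45 + 1 = 91 → 3551/91
APPEND 31: p_3 = 31·3551 + 1756 = 111837, q_3 = 31·91 + 45 = 2866 → 111837/2866
APPEND 4: p_4 = 4·111837 + 3551 = 450899, q_4 = 4·2866 + 91 = 11555 → 450899/11555
APPEND 25: p_5 = 25·450899 + 111837 = 11384312, q_5 = 25·11555 + 2866 = 291741 → 11384312/291741
APPEND 11: p_6 = 11·11384312 + 450899 = 125678331, q_6 = 11·291741 + 11555 = 3220706 → 125678331/3220706
APPEND 21: p_7 = 21·125678331 + 11384312 = 2650629263, q_7 = 21·3220706 + 291741 = 67926567 → 2650629263/67926567
APPEND 34: p_8 = 34·2650629263 + 125678331 = 90247073273, q_8 = 34·67926567 + 3220706 = 2312723984 → 90247073273/2312723984
APPEND 28: p_9 = 28·90247073273 + 2650629263 = 2529568680907, q_9 = 28·2312723984 + 67926567 = 64824198119 → 2529568680907/64824198119

39/1
1756/45
111837/2866
450899/11555
11384312/291741
125678331/3220706
2650629263/67926567
90247073273/2312723984
2529568680907/64824198119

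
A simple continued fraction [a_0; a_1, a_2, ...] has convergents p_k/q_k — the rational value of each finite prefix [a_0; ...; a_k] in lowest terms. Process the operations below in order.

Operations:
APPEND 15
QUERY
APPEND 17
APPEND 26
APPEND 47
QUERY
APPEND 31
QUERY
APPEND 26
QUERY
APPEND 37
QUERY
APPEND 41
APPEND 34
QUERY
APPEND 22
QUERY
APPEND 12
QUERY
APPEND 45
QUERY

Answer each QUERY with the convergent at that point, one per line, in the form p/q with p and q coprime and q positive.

15/1
313793/20838
9734254/646421
253404397/16827784
9385696943/623274429
13101662984983/870039973111
288621652648686/19166450487815
3476561494769215/230867445826891
156733888917263361/10408201512697910

APPEND 15: p_0 = 15·1 + 0 = 15, q_0 = 15·0 + 1 = 1 → 15/1
APPEND 17: p_1 = 17·15 + 1 = 256, q_1 = 17·1 + 0 = 17 → 256/17
APPEND 26: p_2 = 26·256 + 15 = 6671, q_2 = 26·17 + 1 = 443 → 6671/443
APPEND 47: p_3 = 47·6671 + 256 = 313793, q_3 = 47·443 + 17 = 20838 → 313793/20838
APPEND 31: p_4 = 31·313793 + 6671 = 9734254, q_4 = 31·20838 + 443 = 646421 → 9734254/646421
APPEND 26: p_5 = 26·9734254 + 313793 = 253404397, q_5 = 26·646421 + 20838 = 16827784 → 253404397/16827784
APPEND 37: p_6 = 37·253404397 + 9734254 = 9385696943, q_6 = 37·16827784 + 646421 = 623274429 → 9385696943/623274429
APPEND 41: p_7 = 41·9385696943 + 253404397 = 385066979060, q_7 = 41·623274429 + 16827784 = 25571079373 → 385066979060/25571079373
APPEND 34: p_8 = 34·385066979060 + 9385696943 = 13101662984983, q_8 = 34·25571079373 + 623274429 = 870039973111 → 13101662984983/870039973111
APPEND 22: p_9 = 22·13101662984983 + 385066979060 = 288621652648686, q_9 = 22·870039973111 + 25571079373 = 19166450487815 → 288621652648686/19166450487815
APPEND 12: p_10 = 12·288621652648686 + 13101662984983 = 3476561494769215, q_10 = 12·19166450487815 + 870039973111 = 230867445826891 → 3476561494769215/230867445826891
APPEND 45: p_11 = 45·3476561494769215 + 288621652648686 = 156733888917263361, q_11 = 45·230867445826891 + 19166450487815 = 10408201512697910 → 156733888917263361/10408201512697910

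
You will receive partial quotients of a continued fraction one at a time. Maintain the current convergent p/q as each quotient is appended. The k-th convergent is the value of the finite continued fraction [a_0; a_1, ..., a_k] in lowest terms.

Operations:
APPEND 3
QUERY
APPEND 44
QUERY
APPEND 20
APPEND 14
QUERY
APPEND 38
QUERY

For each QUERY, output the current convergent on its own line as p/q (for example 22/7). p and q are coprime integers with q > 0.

APPEND 3: p_0 = 3·1 + 0 = 3, q_0 = 3·0 + 1 = 1 → 3/1
APPEND 44: p_1 = 44·3 + 1 = 133, q_1 = 44·1 + 0 = 44 → 133/44
APPEND 20: p_2 = 20·133 + 3 = 2663, q_2 = 20·44 + 1 = 881 → 2663/881
APPEND 14: p_3 = 14·2663 + 133 = 37415, q_3 = 14·881 + 44 = 12378 → 37415/12378
APPEND 38: p_4 = 38·37415 + 2663 = 1424433, q_4 = 38·12378 + 881 = 471245 → 1424433/471245

3/1
133/44
37415/12378
1424433/471245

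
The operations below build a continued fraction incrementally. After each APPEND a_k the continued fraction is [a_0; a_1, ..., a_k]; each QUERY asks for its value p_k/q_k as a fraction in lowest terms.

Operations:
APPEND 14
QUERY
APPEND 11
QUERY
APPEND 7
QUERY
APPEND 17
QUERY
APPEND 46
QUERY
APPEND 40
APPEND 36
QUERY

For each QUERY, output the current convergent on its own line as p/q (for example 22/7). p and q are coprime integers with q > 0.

APPEND 14: p_0 = 14·1 + 0 = 14, q_0 = 14·0 + 1 = 1 → 14/1
APPEND 11: p_1 = 11·14 + 1 = 155, q_1 = 11·1 + 0 = 11 → 155/11
APPEND 7: p_2 = 7·155 + 14 = 1099, q_2 = 7·11 + 1 = 78 → 1099/78
APPEND 17: p_3 = 17·1099 + 155 = 18838, q_3 = 17·78 + 11 = 1337 → 18838/1337
APPEND 46: p_4 = 46·18838 + 1099 = 867647, q_4 = 46·1337 + 78 = 61580 → 867647/61580
APPEND 40: p_5 = 40·867647 + 18838 = 34724718, q_5 = 40·61580 + 1337 = 2464537 → 34724718/2464537
APPEND 36: p_6 = 36·34724718 + 867647 = 1250957495, q_6 = 36·2464537 + 61580 = 88784912 → 1250957495/88784912

14/1
155/11
1099/78
18838/1337
867647/61580
1250957495/88784912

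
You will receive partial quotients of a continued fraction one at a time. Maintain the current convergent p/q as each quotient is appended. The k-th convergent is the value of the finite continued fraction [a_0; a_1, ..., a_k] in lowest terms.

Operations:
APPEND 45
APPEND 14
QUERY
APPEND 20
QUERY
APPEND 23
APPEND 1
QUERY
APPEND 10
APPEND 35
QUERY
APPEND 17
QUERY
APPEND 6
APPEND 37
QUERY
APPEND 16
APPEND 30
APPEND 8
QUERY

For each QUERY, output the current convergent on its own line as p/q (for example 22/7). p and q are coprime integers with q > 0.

631/14
12665/281
304591/6758
117128851/2598753
1994528303/44252858
449113579056/9964541195
1738287185451613/38567603109621

APPEND 45: p_0 = 45·1 + 0 = 45, q_0 = 45·0 + 1 = 1 → 45/1
APPEND 14: p_1 = 14·45 + 1 = 631, q_1 = 14·1 + 0 = 14 → 631/14
APPEND 20: p_2 = 20·631 + 45 = 12665, q_2 = 20·14 + 1 = 281 → 12665/281
APPEND 23: p_3 = 23·12665 + 631 = 291926, q_3 = 23·281 + 14 = 6477 → 291926/6477
APPEND 1: p_4 = 1·291926 + 12665 = 304591, q_4 = 1·6477 + 281 = 6758 → 304591/6758
APPEND 10: p_5 = 10·304591 + 291926 = 3337836, q_5 = 10·6758 + 6477 = 74057 → 3337836/74057
APPEND 35: p_6 = 35·3337836 + 304591 = 117128851, q_6 = 35·74057 + 6758 = 2598753 → 117128851/2598753
APPEND 17: p_7 = 17·117128851 + 3337836 = 1994528303, q_7 = 17·2598753 + 74057 = 44252858 → 1994528303/44252858
APPEND 6: p_8 = 6·1994528303 + 117128851 = 12084298669, q_8 = 6·44252858 + 2598753 = 268115901 → 12084298669/268115901
APPEND 37: p_9 = 37·12084298669 + 1994528303 = 449113579056, q_9 = 37·268115901 + 44252858 = 9964541195 → 449113579056/9964541195
APPEND 16: p_10 = 16·449113579056 + 12084298669 = 7197901563565, q_10 = 16·9964541195 + 268115901 = 159700775021 → 7197901563565/159700775021
APPEND 30: p_11 = 30·7197901563565 + 449113579056 = 216386160486006, q_11 = 30·159700775021 + 9964541195 = 4800987791825 → 216386160486006/4800987791825
APPEND 8: p_12 = 8·216386160486006 + 7197901563565 = 1738287185451613, q_12 = 8·4800987791825 + 159700775021 = 38567603109621 → 1738287185451613/38567603109621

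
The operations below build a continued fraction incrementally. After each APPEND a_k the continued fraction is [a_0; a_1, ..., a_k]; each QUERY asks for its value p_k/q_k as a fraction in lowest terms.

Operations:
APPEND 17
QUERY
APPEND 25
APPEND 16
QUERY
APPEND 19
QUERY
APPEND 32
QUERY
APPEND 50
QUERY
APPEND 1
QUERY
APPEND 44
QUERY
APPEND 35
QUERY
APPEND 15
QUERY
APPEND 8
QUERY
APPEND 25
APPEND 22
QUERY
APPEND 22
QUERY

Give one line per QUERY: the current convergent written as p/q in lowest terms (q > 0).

17/1
6833/401
130253/7644
4174929/245009
208876703/12258094
213051632/12503103
9583148511/562394626
335623249517/19696315013
5043931891266/296007119821
40687078379645/2387753273581
22529546688792247/1322164210379193
496672248044811825/29147602467301592

APPEND 17: p_0 = 17·1 + 0 = 17, q_0 = 17·0 + 1 = 1 → 17/1
APPEND 25: p_1 = 25·17 + 1 = 426, q_1 = 25·1 + 0 = 25 → 426/25
APPEND 16: p_2 = 16·426 + 17 = 6833, q_2 = 16·25 + 1 = 401 → 6833/401
APPEND 19: p_3 = 19·6833 + 426 = 130253, q_3 = 19·401 + 25 = 7644 → 130253/7644
APPEND 32: p_4 = 32·130253 + 6833 = 4174929, q_4 = 32·7644 + 401 = 245009 → 4174929/245009
APPEND 50: p_5 = 50·4174929 + 130253 = 208876703, q_5 = 50·245009 + 7644 = 12258094 → 208876703/12258094
APPEND 1: p_6 = 1·208876703 + 4174929 = 213051632, q_6 = 1·12258094 + 245009 = 12503103 → 213051632/12503103
APPEND 44: p_7 = 44·213051632 + 208876703 = 9583148511, q_7 = 44·12503103 + 12258094 = 562394626 → 9583148511/562394626
APPEND 35: p_8 = 35·9583148511 + 213051632 = 335623249517, q_8 = 35·562394626 + 12503103 = 19696315013 → 335623249517/19696315013
APPEND 15: p_9 = 15·335623249517 + 9583148511 = 5043931891266, q_9 = 15·19696315013 + 562394626 = 296007119821 → 5043931891266/296007119821
APPEND 8: p_10 = 8·5043931891266 + 335623249517 = 40687078379645, q_10 = 8·296007119821 + 19696315013 = 2387753273581 → 40687078379645/2387753273581
APPEND 25: p_11 = 25·40687078379645 + 5043931891266 = 1022220891382391, q_11 = 25·2387753273581 + 296007119821 = 59989838959346 → 1022220891382391/59989838959346
APPEND 22: p_12 = 22·1022220891382391 + 40687078379645 = 22529546688792247, q_12 = 22·59989838959346 + 2387753273581 = 1322164210379193 → 22529546688792247/1322164210379193
APPEND 22: p_13 = 22·22529546688792247 + 1022220891382391 = 496672248044811825, q_13 = 22·1322164210379193 + 59989838959346 = 29147602467301592 → 496672248044811825/29147602467301592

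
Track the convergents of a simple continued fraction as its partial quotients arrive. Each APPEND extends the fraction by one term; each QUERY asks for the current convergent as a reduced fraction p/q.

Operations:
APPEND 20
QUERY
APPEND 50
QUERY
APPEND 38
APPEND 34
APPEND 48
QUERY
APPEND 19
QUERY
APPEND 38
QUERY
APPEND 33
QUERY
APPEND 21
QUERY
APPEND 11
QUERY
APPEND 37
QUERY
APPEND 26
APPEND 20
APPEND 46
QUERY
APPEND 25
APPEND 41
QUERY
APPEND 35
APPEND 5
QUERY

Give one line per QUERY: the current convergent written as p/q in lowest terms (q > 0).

APPEND 20: p_0 = 20·1 + 0 = 20, q_0 = 20·0 + 1 = 1 → 20/1
APPEND 50: p_1 = 50·20 + 1 = 1001, q_1 = 50·1 + 0 = 50 → 1001/50
APPEND 38: p_2 = 38·1001 + 20 = 38058, q_2 = 38·50 + 1 = 1901 → 38058/1901
APPEND 34: p_3 = 34·38058 + 1001 = 1294973, q_3 = 34·1901 + 50 = 64684 → 1294973/64684
APPEND 48: p_4 = 48·1294973 + 38058 = 62196762, q_4 = 48·64684 + 1901 = 3106733 → 62196762/3106733
APPEND 19: p_5 = 19·62196762 + 1294973 = 1183033451, q_5 = 19·3106733 + 64684 = 59092611 → 1183033451/59092611
APPEND 38: p_6 = 38·1183033451 + 62196762 = 45017467900, q_6 = 38·59092611 + 3106733 = 2248625951 → 45017467900/2248625951
APPEND 33: p_7 = 33·45017467900 + 1183033451 = 1486759474151, q_7 = 33·2248625951 + 59092611 = 74263748994 → 1486759474151/74263748994
APPEND 21: p_8 = 21·1486759474151 + 45017467900 = 31266966425071, q_8 = 21·74263748994 + 2248625951 = 1561787354825 → 31266966425071/1561787354825
APPEND 11: p_9 = 11·31266966425071 + 1486759474151 = 345423390149932, q_9 = 11·1561787354825 + 74263748994 = 17253924652069 → 345423390149932/17253924652069
APPEND 37: p_10 = 37·345423390149932 + 31266966425071 = 12811932401972555, q_10 = 37·17253924652069 + 1561787354825 = 639956999481378 → 12811932401972555/639956999481378
APPEND 26: p_11 = 26·12811932401972555 + 345423390149932 = 333455665841436362, q_11 = 26·639956999481378 + 17253924652069 = 16656135911167897 → 333455665841436362/16656135911167897
APPEND 20: p_12 = 20·333455665841436362 + 12811932401972555 = 6681925249230699795, q_12 = 20·16656135911167897 + 639956999481378 = 333762675222839318 → 6681925249230699795/333762675222839318
APPEND 46: p_13 = 46·6681925249230699795 + 333455665841436362 = 307702017130453626932, q_13 = 46·333762675222839318 + 16656135911167897 = 15369739196161776525 → 307702017130453626932/15369739196161776525
APPEND 25: p_14 = 25·307702017130453626932 + 6681925249230699795 = 7699232353510571373095, q_14 = 25·15369739196161776525 + 333762675222839318 = 384577242579267252443 → 7699232353510571373095/384577242579267252443
APPEND 41: p_15 = 41·7699232353510571373095 + 307702017130453626932 = 315976228511063879923827, q_15 = 41·384577242579267252443 + 15369739196161776525 = 15783036684946119126688 → 315976228511063879923827/15783036684946119126688
APPEND 35: p_16 = 35·315976228511063879923827 + 7699232353510571373095 = 11066867230240746368707040, q_16 = 35·15783036684946119126688 + 384577242579267252443 = 552790861215693436686523 → 11066867230240746368707040/552790861215693436686523
APPEND 5: p_17 = 5·11066867230240746368707040 + 315976228511063879923827 = 55650312379714795723459027, q_17 = 5·552790861215693436686523 + 15783036684946119126688 = 2779737342763413302559303 → 55650312379714795723459027/2779737342763413302559303

20/1
1001/50
62196762/3106733
1183033451/59092611
45017467900/2248625951
1486759474151/74263748994
31266966425071/1561787354825
345423390149932/17253924652069
12811932401972555/639956999481378
307702017130453626932/15369739196161776525
315976228511063879923827/15783036684946119126688
55650312379714795723459027/2779737342763413302559303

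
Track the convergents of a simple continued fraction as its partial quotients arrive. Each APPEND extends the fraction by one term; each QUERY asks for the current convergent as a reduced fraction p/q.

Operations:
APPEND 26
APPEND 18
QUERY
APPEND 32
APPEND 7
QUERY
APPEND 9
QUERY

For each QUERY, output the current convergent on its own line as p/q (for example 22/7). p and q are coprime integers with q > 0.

APPEND 26: p_0 = 26·1 + 0 = 26, q_0 = 26·0 + 1 = 1 → 26/1
APPEND 18: p_1 = 18·26 + 1 = 469, q_1 = 18·1 + 0 = 18 → 469/18
APPEND 32: p_2 = 32·469 + 26 = 15034, q_2 = 32·18 + 1 = 577 → 15034/577
APPEND 7: p_3 = 7·15034 + 469 = 105707, q_3 = 7·577 + 18 = 4057 → 105707/4057
APPEND 9: p_4 = 9·105707 + 15034 = 966397, q_4 = 9·4057 + 577 = 37090 → 966397/37090

469/18
105707/4057
966397/37090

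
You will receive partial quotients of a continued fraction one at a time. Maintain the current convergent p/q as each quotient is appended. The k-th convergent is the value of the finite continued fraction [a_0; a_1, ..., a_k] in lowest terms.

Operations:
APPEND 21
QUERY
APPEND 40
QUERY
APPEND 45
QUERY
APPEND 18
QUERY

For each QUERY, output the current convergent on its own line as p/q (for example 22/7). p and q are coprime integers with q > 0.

APPEND 21: p_0 = 21·1 + 0 = 21, q_0 = 21·0 + 1 = 1 → 21/1
APPEND 40: p_1 = 40·21 + 1 = 841, q_1 = 40·1 + 0 = 40 → 841/40
APPEND 45: p_2 = 45·841 + 21 = 37866, q_2 = 45·40 + 1 = 1801 → 37866/1801
APPEND 18: p_3 = 18·37866 + 841 = 682429, q_3 = 18·1801 + 40 = 32458 → 682429/32458

21/1
841/40
37866/1801
682429/32458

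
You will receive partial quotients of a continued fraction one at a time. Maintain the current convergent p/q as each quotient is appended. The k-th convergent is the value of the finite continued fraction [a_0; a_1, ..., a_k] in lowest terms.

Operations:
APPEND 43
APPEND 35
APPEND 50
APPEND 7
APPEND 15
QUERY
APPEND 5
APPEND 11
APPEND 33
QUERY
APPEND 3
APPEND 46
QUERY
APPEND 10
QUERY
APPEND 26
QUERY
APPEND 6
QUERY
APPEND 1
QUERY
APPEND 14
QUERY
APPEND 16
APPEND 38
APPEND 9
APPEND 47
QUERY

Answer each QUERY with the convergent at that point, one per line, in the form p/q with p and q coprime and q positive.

8008948/186131
15033102792/349375031
2110499965078/49048822517
21150553278221/491546908811
552024885198824/12829268451603
3333299864471165/77467157618429
3885324749669989/90296426070032
57727846359851011/1341617122598877
15012447878747813968899/348895002954051626024

APPEND 43: p_0 = 43·1 + 0 = 43, q_0 = 43·0 + 1 = 1 → 43/1
APPEND 35: p_1 = 35·43 + 1 = 1506, q_1 = 35·1 + 0 = 35 → 1506/35
APPEND 50: p_2 = 50·1506 + 43 = 75343, q_2 = 50·35 + 1 = 1751 → 75343/1751
APPEND 7: p_3 = 7·75343 + 1506 = 528907, q_3 = 7·1751 + 35 = 12292 → 528907/12292
APPEND 15: p_4 = 15·528907 + 75343 = 8008948, q_4 = 15·12292 + 1751 = 186131 → 8008948/186131
APPEND 5: p_5 = 5·8008948 + 528907 = 40573647, q_5 = 5·186131 + 12292 = 942947 → 40573647/942947
APPEND 11: p_6 = 11·40573647 + 8008948 = 454319065, q_6 = 11·942947 + 186131 = 10558548 → 454319065/10558548
APPEND 33: p_7 = 33·454319065 + 40573647 = 15033102792, q_7 = 33·10558548 + 942947 = 349375031 → 15033102792/349375031
APPEND 3: p_8 = 3·15033102792 + 454319065 = 45553627441, q_8 = 3·349375031 + 10558548 = 1058683641 → 45553627441/1058683641
APPEND 46: p_9 = 46·45553627441 + 15033102792 = 2110499965078, q_9 = 46·1058683641 + 349375031 = 49048822517 → 2110499965078/49048822517
APPEND 10: p_10 = 10·2110499965078 + 45553627441 = 21150553278221, q_10 = 10·49048822517 + 1058683641 = 491546908811 → 21150553278221/491546908811
APPEND 26: p_11 = 26·21150553278221 + 2110499965078 = 552024885198824, q_11 = 26·491546908811 + 49048822517 = 12829268451603 → 552024885198824/12829268451603
APPEND 6: p_12 = 6·552024885198824 + 21150553278221 = 3333299864471165, q_12 = 6·12829268451603 + 491546908811 = 77467157618429 → 3333299864471165/77467157618429
APPEND 1: p_13 = 1·3333299864471165 + 552024885198824 = 3885324749669989, q_13 = 1·77467157618429 + 12829268451603 = 90296426070032 → 3885324749669989/90296426070032
APPEND 14: p_14 = 14·3885324749669989 + 3333299864471165 = 57727846359851011, q_14 = 14·90296426070032 + 77467157618429 = 1341617122598877 → 57727846359851011/1341617122598877
APPEND 16: p_15 = 16·57727846359851011 + 3885324749669989 = 927530866507286165, q_15 = 16·1341617122598877 + 90296426070032 = 21556170387652064 → 927530866507286165/21556170387652064
APPEND 38: p_16 = 38·927530866507286165 + 57727846359851011 = 35303900773636725281, q_16 = 38·21556170387652064 + 1341617122598877 = 820476091853377309 → 35303900773636725281/820476091853377309
APPEND 9: p_17 = 9·35303900773636725281 + 927530866507286165 = 318662637829237813694, q_17 = 9·820476091853377309 + 21556170387652064 = 7405840997068047845 → 318662637829237813694/7405840997068047845
APPEND 47: p_18 = 47·318662637829237813694 + 35303900773636725281 = 15012447878747813968899, q_18 = 47·7405840997068047845 + 820476091853377309 = 348895002954051626024 → 15012447878747813968899/348895002954051626024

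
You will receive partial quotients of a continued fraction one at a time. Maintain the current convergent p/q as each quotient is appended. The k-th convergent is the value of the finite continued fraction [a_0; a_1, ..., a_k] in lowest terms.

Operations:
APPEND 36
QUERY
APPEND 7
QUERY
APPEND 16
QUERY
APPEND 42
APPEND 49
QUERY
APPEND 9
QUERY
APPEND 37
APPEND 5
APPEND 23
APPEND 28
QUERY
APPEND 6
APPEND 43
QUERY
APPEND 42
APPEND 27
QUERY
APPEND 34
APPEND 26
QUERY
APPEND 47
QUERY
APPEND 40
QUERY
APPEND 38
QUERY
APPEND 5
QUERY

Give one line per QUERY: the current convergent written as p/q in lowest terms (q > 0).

APPEND 36: p_0 = 36·1 + 0 = 36, q_0 = 36·0 + 1 = 1 → 36/1
APPEND 7: p_1 = 7·36 + 1 = 253, q_1 = 7·1 + 0 = 7 → 253/7
APPEND 16: p_2 = 16·253 + 36 = 4084, q_2 = 16·7 + 1 = 113 → 4084/113
APPEND 42: p_3 = 42·4084 + 253 = 171781, q_3 = 42·113 + 7 = 4753 → 171781/4753
APPEND 49: p_4 = 49·171781 + 4084 = 8421353, q_4 = 49·4753 + 113 = 233010 → 8421353/233010
APPEND 9: p_5 = 9·8421353 + 171781 = 75963958, q_5 = 9·233010 + 4753 = 2101843 → 75963958/2101843
APPEND 37: p_6 = 37·75963958 + 8421353 = 2819087799, q_6 = 37·2101843 + 233010 = 78001201 → 2819087799/78001201
APPEND 5: p_7 = 5·2819087799 + 75963958 = 14171402953, q_7 = 5·78001201 + 2101843 = 392107848 → 14171402953/392107848
APPEND 23: p_8 = 23·14171402953 + 2819087799 = 328761355718, q_8 = 23·392107848 + 78001201 = 9096481705 → 328761355718/9096481705
APPEND 28: p_9 = 28·328761355718 + 14171402953 = 9219489363057, q_9 = 28·9096481705 + 392107848 = 255093595588 → 9219489363057/255093595588
APPEND 6: p_10 = 6·9219489363057 + 328761355718 = 55645697534060, q_10 = 6·255093595588 + 9096481705 = 1539658055233 → 55645697534060/1539658055233
APPEND 43: p_11 = 43·55645697534060 + 9219489363057 = 2401984483327637, q_11 = 43·1539658055233 + 255093595588 = 66460389970607 → 2401984483327637/66460389970607
APPEND 42: p_12 = 42·2401984483327637 + 55645697534060 = 100938993997294814, q_12 = 42·66460389970607 + 1539658055233 = 2792876036820727 → 100938993997294814/2792876036820727
APPEND 27: p_13 = 27·100938993997294814 + 2401984483327637 = 2727754822410287615, q_13 = 27·2792876036820727 + 66460389970607 = 75474113384130236 → 2727754822410287615/75474113384130236
APPEND 34: p_14 = 34·2727754822410287615 + 100938993997294814 = 92844602955947073724, q_14 = 34·75474113384130236 + 2792876036820727 = 2568912731097248751 → 92844602955947073724/2568912731097248751
APPEND 26: p_15 = 26·92844602955947073724 + 2727754822410287615 = 2416687431677034204439, q_15 = 26·2568912731097248751 + 75474113384130236 = 66867205121912597762 → 2416687431677034204439/66867205121912597762
APPEND 47: p_16 = 47·2416687431677034204439 + 92844602955947073724 = 113677153891776554682357, q_16 = 47·66867205121912597762 + 2568912731097248751 = 3145327553460989343565 → 113677153891776554682357/3145327553460989343565
APPEND 40: p_17 = 40·113677153891776554682357 + 2416687431677034204439 = 4549502843102739221498719, q_17 = 40·3145327553460989343565 + 66867205121912597762 = 125879969343561486340362 → 4549502843102739221498719/125879969343561486340362
APPEND 38: p_18 = 38·4549502843102739221498719 + 113677153891776554682357 = 172994785191795866971633679, q_18 = 38·125879969343561486340362 + 3145327553460989343565 = 4786584162608797470277321 → 172994785191795866971633679/4786584162608797470277321
APPEND 5: p_19 = 5·172994785191795866971633679 + 4549502843102739221498719 = 869523428802082074079667114, q_19 = 5·4786584162608797470277321 + 125879969343561486340362 = 24058800782387548837726967 → 869523428802082074079667114/24058800782387548837726967

36/1
253/7
4084/113
8421353/233010
75963958/2101843
9219489363057/255093595588
2401984483327637/66460389970607
2727754822410287615/75474113384130236
2416687431677034204439/66867205121912597762
113677153891776554682357/3145327553460989343565
4549502843102739221498719/125879969343561486340362
172994785191795866971633679/4786584162608797470277321
869523428802082074079667114/24058800782387548837726967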